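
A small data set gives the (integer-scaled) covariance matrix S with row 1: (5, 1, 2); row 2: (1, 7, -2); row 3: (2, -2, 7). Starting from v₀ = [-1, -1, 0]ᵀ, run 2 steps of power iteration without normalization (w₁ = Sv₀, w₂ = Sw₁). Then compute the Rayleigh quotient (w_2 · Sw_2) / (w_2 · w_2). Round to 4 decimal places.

w1 = Sv₀ = (5·(-1) + 1·(-1) + 2·0; 1·(-1) + 7·(-1) + (-2)·0; 2·(-1) + (-2)·(-1) + 7·0) = (-6, -8, 0)
w2 = Sw1 = (5·(-6) + 1·(-8) + 2·0; 1·(-6) + 7·(-8) + (-2)·0; 2·(-6) + (-2)·(-8) + 7·0) = (-38, -62, 4)
Sw2 = (-244, -480, 76)
w2·Sw2 = (-38)·(-244) + (-62)·(-480) + 4·76 = 39336; w2·w2 = (-38)·(-38) + (-62)·(-62) + 4·4 = 5304
λ ≈ 39336/5304 = 7.4163

λ ≈ 7.4163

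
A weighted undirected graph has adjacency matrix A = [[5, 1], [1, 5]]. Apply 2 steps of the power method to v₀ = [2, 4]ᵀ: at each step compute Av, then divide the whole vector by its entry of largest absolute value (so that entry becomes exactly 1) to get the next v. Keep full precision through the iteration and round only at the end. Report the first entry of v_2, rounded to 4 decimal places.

Av0 = (14.00000, 22.00000); divide by 22.00000 → v1 = (0.63636, 1.00000)
Av1 = (4.18182, 5.63636); divide by 5.63636 → v2 = (0.74194, 1.00000)
Requested entry of v2: 92/124 = 0.7419

0.7419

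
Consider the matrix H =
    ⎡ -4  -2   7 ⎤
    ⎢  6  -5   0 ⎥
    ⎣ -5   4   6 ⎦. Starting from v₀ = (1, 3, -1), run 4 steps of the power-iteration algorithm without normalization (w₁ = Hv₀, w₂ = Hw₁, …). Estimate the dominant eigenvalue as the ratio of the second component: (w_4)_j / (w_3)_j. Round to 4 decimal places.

-4.0961

w1 = Hv₀ = (-17, -9, 1)
w2 = Hw1 = (93, -57, 55)
w3 = Hw2 = (127, 843, -363)
w4 = Hw3 = (-4735, -3453, 559)
Ratio at component: -3453 / 843 = -4.0961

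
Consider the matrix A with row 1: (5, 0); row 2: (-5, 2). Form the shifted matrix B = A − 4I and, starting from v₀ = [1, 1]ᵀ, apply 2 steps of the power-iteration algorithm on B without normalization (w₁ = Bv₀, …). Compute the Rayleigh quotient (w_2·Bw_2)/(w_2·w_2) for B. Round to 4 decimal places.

B = A − 4I has rows (1, 0); (-5, -2)
w1 = Bv₀ = (1·1 + 0·1; (-5)·1 + (-2)·1) = (1, -7)
w2 = Bw1 = (1·1 + 0·(-7); (-5)·1 + (-2)·(-7)) = (1, 9)
Bw2 = (1, -23)
w2·Bw2 = -206; w2·w2 = 82; μ ≈ -206/82 = -2.5122

μ ≈ -2.5122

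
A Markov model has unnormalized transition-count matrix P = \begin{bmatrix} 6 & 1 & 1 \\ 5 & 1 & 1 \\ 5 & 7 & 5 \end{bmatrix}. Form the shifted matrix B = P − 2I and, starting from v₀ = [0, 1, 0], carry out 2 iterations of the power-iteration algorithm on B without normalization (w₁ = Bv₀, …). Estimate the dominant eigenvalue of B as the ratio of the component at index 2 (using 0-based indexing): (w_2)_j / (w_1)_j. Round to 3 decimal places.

μ ≈ 2.714

B = P − 2I has rows (4, 1, 1); (5, -1, 1); (5, 7, 3)
w1 = Bv₀ = (4·0 + 1·1 + 1·0; 5·0 + (-1)·1 + 1·0; 5·0 + 7·1 + 3·0) = (1, -1, 7)
w2 = Bw1 = (4·1 + 1·(-1) + 1·7; 5·1 + (-1)·(-1) + 1·7; 5·1 + 7·(-1) + 3·7) = (10, 13, 19)
Ratio: 19/7 = 2.714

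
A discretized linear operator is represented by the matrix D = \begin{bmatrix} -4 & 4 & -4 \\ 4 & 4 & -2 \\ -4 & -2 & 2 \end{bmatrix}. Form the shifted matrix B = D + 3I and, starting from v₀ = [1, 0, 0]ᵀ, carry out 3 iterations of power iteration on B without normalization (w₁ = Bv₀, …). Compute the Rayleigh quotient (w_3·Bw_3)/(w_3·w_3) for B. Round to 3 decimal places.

B = D + 3I has rows (-1, 4, -4); (4, 7, -2); (-4, -2, 5)
w1 = Bv₀ = (-1, 4, -4)
w2 = Bw1 = (33, 32, -24)
w3 = Bw2 = (191, 404, -316)
Bw3 = (2689, 4224, -3152)
w3·Bw3 = 3216127; w3·w3 = 299553; μ ≈ 3216127/299553 = 10.736

μ ≈ 10.736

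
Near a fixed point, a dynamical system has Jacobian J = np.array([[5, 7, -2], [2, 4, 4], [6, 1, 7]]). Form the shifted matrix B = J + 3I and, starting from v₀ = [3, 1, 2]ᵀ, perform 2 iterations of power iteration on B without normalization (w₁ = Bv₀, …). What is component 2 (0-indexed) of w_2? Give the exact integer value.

573

B = J + 3I has rows (8, 7, -2); (2, 7, 4); (6, 1, 10)
w1 = Bv₀ = (27, 21, 39)
w2 = Bw1 = (285, 357, 573)
Requested component of w2: 573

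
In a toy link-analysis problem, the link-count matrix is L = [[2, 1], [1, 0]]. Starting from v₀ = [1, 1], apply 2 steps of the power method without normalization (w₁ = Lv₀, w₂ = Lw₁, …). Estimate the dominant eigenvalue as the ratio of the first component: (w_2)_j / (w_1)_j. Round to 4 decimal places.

w1 = Lv₀ = (2·1 + 1·1; 1·1 + 0·1) = (3, 1)
w2 = Lw1 = (2·3 + 1·1; 1·3 + 0·1) = (7, 3)
Ratio at component: 7 / 3 = 2.3333

λ ≈ 2.3333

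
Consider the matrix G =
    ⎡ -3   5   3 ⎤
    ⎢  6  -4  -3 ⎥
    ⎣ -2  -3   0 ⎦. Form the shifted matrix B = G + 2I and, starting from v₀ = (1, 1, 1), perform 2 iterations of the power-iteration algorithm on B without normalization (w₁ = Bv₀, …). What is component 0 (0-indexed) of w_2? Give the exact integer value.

B = G + 2I has rows (-1, 5, 3); (6, -2, -3); (-2, -3, 2)
w1 = Bv₀ = ((-1)·1 + 5·1 + 3·1; 6·1 + (-2)·1 + (-3)·1; (-2)·1 + (-3)·1 + 2·1) = (7, 1, -3)
w2 = Bw1 = ((-1)·7 + 5·1 + 3·(-3); 6·7 + (-2)·1 + (-3)·(-3); (-2)·7 + (-3)·1 + 2·(-3)) = (-11, 49, -23)
Requested component of w2: -11

-11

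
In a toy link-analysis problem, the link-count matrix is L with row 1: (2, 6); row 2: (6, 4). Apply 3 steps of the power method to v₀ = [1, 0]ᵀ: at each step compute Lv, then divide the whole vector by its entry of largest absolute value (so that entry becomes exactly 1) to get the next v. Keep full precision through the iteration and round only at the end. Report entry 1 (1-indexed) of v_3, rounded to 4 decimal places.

Lv0 = (2.00000, 6.00000); divide by 6.00000 → v1 = (0.33333, 1.00000)
Lv1 = (6.66667, 6.00000); divide by 6.66667 → v2 = (1.00000, 0.90000)
Lv2 = (7.40000, 9.60000); divide by 9.60000 → v3 = (0.77083, 1.00000)
Requested entry of v3: 296/384 = 0.7708

0.7708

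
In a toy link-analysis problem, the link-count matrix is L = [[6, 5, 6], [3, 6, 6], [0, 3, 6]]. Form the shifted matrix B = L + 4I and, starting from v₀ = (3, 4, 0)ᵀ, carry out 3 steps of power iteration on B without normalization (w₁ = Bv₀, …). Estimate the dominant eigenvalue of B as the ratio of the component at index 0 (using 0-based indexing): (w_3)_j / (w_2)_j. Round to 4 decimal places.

μ ≈ 16.3182

B = L + 4I has rows (10, 5, 6); (3, 10, 6); (0, 3, 10)
w1 = Bv₀ = (10·3 + 5·4 + 6·0; 3·3 + 10·4 + 6·0; 0·3 + 3·4 + 10·0) = (50, 49, 12)
w2 = Bw1 = (10·50 + 5·49 + 6·12; 3·50 + 10·49 + 6·12; 0·50 + 3·49 + 10·12) = (817, 712, 267)
w3 = Bw2 = (13332, 11173, 4806)
Ratio: 13332/817 = 16.3182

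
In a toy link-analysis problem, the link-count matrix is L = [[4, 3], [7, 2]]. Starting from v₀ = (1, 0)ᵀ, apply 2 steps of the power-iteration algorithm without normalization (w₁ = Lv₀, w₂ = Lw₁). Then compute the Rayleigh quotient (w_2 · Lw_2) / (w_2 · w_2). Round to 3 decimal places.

7.834

w1 = Lv₀ = (4·1 + 3·0; 7·1 + 2·0) = (4, 7)
w2 = Lw1 = (4·4 + 3·7; 7·4 + 2·7) = (37, 42)
Lw2 = (274, 343)
w2·Lw2 = 37·274 + 42·343 = 24544; w2·w2 = 37·37 + 42·42 = 3133
λ ≈ 24544/3133 = 7.834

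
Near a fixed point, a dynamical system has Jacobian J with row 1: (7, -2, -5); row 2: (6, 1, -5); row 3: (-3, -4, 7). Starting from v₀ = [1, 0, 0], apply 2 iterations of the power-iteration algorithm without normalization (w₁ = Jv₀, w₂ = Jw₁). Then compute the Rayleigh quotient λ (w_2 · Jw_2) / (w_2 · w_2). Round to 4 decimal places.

11.9114

w1 = Jv₀ = (7, 6, -3)
w2 = Jw1 = (52, 63, -66)
Jw2 = (568, 705, -870)
w2·Jw2 = 52·568 + 63·705 + (-66)·(-870) = 131371; w2·w2 = 52·52 + 63·63 + (-66)·(-66) = 11029
λ ≈ 131371/11029 = 11.9114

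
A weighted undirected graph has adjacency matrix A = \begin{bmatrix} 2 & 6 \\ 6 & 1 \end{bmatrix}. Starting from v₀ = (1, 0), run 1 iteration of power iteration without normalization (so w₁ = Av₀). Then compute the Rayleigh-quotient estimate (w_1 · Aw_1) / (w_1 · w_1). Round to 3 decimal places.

λ ≈ 4.700

w1 = Av₀ = (2, 6)
Aw1 = (40, 18)
w1·Aw1 = 2·40 + 6·18 = 188; w1·w1 = 2·2 + 6·6 = 40
λ ≈ 188/40 = 4.700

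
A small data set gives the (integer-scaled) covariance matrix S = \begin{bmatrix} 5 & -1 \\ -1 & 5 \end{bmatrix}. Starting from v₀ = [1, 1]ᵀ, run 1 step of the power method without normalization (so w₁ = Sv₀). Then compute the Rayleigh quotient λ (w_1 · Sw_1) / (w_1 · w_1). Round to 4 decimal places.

w1 = Sv₀ = (4, 4)
Sw1 = (16, 16)
w1·Sw1 = 4·16 + 4·16 = 128; w1·w1 = 4·4 + 4·4 = 32
λ ≈ 128/32 = 4.0000

4.0000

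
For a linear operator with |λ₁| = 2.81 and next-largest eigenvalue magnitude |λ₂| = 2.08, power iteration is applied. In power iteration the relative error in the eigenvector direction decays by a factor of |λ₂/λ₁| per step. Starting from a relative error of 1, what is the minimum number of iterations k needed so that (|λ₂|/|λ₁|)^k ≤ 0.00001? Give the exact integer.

39

|λ₂/λ₁| = 2.08/2.81 = 0.74021
Need k ≥ ln(0.00001) / ln(0.74021) = -11.5129 / -0.3008 ≈ 38.272
Smallest integer k satisfying the bound: 39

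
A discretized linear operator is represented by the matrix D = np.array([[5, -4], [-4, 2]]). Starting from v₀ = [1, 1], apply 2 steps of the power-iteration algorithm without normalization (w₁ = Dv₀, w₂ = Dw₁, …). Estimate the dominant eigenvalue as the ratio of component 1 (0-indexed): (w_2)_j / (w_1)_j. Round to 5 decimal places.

w1 = Dv₀ = (5·1 + (-4)·1; (-4)·1 + 2·1) = (1, -2)
w2 = Dw1 = (5·1 + (-4)·(-2); (-4)·1 + 2·(-2)) = (13, -8)
Ratio at component: -8 / -2 = 4.00000

λ ≈ 4.00000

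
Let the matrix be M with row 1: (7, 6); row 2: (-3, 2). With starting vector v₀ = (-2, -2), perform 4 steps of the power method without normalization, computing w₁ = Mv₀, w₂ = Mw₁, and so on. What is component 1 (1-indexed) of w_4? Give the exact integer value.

-842

w1 = Mv₀ = (7·(-2) + 6·(-2); (-3)·(-2) + 2·(-2)) = (-26, 2)
w2 = Mw1 = (7·(-26) + 6·2; (-3)·(-26) + 2·2) = (-170, 82)
w3 = Mw2 = (-698, 674)
w4 = Mw3 = (-842, 3442)
The requested component of w4 is -842.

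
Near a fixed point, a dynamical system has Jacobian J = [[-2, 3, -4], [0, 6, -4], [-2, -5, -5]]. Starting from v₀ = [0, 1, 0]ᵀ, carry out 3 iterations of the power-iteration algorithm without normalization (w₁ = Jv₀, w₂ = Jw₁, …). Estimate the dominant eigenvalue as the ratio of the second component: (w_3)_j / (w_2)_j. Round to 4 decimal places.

6.7857

w1 = Jv₀ = ((-2)·0 + 3·1 + (-4)·0; 0·0 + 6·1 + (-4)·0; (-2)·0 + (-5)·1 + (-5)·0) = (3, 6, -5)
w2 = Jw1 = ((-2)·3 + 3·6 + (-4)·(-5); 0·3 + 6·6 + (-4)·(-5); (-2)·3 + (-5)·6 + (-5)·(-5)) = (32, 56, -11)
w3 = Jw2 = (148, 380, -289)
Ratio at component: 380 / 56 = 6.7857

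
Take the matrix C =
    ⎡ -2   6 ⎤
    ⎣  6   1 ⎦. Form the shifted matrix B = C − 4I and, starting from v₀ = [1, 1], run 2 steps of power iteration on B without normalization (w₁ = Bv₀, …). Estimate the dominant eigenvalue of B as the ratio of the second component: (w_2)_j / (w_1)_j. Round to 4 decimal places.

B = C − 4I has rows (-6, 6); (6, -3)
w1 = Bv₀ = (0, 3)
w2 = Bw1 = (18, -9)
Ratio: -9/3 = -3.0000

μ ≈ -3.0000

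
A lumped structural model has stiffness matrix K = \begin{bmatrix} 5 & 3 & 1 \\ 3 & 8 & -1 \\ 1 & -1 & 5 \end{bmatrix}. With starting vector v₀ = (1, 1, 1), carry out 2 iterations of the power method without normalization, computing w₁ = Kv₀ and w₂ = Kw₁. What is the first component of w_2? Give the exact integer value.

80

w1 = Kv₀ = (9, 10, 5)
w2 = Kw1 = (80, 102, 24)
The requested component of w2 is 80.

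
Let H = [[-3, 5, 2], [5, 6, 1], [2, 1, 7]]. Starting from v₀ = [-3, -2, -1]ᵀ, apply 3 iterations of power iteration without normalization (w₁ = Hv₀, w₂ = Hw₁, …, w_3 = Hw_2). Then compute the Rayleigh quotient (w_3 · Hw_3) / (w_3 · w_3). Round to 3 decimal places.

λ ≈ 9.311

w1 = Hv₀ = ((-3)·(-3) + 5·(-2) + 2·(-1); 5·(-3) + 6·(-2) + 1·(-1); 2·(-3) + 1·(-2) + 7·(-1)) = (-3, -28, -15)
w2 = Hw1 = ((-3)·(-3) + 5·(-28) + 2·(-15); 5·(-3) + 6·(-28) + 1·(-15); 2·(-3) + 1·(-28) + 7·(-15)) = (-161, -198, -139)
w3 = Hw2 = (-785, -2132, -1493)
Hw3 = (-11291, -18210, -14153)
w3·Hw3 = (-785)·(-11291) + (-2132)·(-18210) + (-1493)·(-14153) = 68817584; w3·w3 = (-785)·(-785) + (-2132)·(-2132) + (-1493)·(-1493) = 7390698
λ ≈ 68817584/7390698 = 9.311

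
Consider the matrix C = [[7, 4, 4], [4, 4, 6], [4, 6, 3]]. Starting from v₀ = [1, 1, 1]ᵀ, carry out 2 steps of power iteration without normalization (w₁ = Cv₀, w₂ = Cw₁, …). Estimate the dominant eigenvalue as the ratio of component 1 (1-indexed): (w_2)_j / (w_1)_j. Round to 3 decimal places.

w1 = Cv₀ = (7·1 + 4·1 + 4·1; 4·1 + 4·1 + 6·1; 4·1 + 6·1 + 3·1) = (15, 14, 13)
w2 = Cw1 = (7·15 + 4·14 + 4·13; 4·15 + 4·14 + 6·13; 4·15 + 6·14 + 3·13) = (213, 194, 183)
Ratio at component: 213 / 15 = 14.200

14.200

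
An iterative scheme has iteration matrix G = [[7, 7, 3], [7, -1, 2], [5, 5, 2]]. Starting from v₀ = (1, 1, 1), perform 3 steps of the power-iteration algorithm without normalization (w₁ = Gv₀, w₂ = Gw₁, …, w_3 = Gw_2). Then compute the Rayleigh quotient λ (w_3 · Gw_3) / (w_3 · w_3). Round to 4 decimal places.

w1 = Gv₀ = (17, 8, 12)
w2 = Gw1 = (211, 135, 149)
w3 = Gw2 = (2869, 1640, 2028)
Gw3 = (37647, 22499, 26601)
w3·Gw3 = 2869·37647 + 1640·22499 + 2028·26601 = 198854431; w3·w3 = 2869·2869 + 1640·1640 + 2028·2028 = 15033545
λ ≈ 198854431/15033545 = 13.2274

λ ≈ 13.2274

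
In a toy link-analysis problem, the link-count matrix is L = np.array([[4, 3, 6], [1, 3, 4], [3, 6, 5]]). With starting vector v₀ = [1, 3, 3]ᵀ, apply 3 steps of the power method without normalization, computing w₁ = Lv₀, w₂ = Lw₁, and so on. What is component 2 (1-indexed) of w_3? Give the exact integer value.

w1 = Lv₀ = (31, 22, 36)
w2 = Lw1 = (406, 241, 405)
w3 = Lw2 = (4777, 2749, 4689)
The requested component of w3 is 2749.

2749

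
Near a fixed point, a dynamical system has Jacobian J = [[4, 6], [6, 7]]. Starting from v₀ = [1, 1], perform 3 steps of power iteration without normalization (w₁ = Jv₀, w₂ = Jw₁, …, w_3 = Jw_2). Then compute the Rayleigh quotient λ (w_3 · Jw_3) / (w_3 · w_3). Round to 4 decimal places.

w1 = Jv₀ = (4·1 + 6·1; 6·1 + 7·1) = (10, 13)
w2 = Jw1 = (4·10 + 6·13; 6·10 + 7·13) = (118, 151)
w3 = Jw2 = (1378, 1765)
Jw3 = (16102, 20623)
w3·Jw3 = 1378·16102 + 1765·20623 = 58588151; w3·w3 = 1378·1378 + 1765·1765 = 5014109
λ ≈ 58588151/5014109 = 11.6847

λ ≈ 11.6847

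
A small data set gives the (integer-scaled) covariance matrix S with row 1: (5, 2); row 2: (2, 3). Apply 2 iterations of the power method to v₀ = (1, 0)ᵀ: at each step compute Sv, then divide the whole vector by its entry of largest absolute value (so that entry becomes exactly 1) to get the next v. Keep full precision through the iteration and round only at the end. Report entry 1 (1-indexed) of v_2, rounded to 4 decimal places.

Sv0 = (5.00000, 2.00000); divide by 5.00000 → v1 = (1.00000, 0.40000)
Sv1 = (5.80000, 3.20000); divide by 5.80000 → v2 = (1.00000, 0.55172)
Requested entry of v2: 29/29 = 1.0000

1.0000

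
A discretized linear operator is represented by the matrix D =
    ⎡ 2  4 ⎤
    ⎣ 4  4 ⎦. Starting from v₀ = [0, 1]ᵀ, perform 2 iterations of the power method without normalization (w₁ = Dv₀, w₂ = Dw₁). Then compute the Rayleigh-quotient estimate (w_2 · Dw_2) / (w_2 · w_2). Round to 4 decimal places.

λ ≈ 7.1200

w1 = Dv₀ = (4, 4)
w2 = Dw1 = (24, 32)
Dw2 = (176, 224)
w2·Dw2 = 24·176 + 32·224 = 11392; w2·w2 = 24·24 + 32·32 = 1600
λ ≈ 11392/1600 = 7.1200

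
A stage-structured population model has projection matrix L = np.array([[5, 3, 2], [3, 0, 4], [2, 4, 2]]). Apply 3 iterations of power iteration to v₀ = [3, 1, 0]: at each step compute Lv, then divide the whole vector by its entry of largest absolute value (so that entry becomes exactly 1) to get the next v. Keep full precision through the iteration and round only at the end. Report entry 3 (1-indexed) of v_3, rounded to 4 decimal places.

0.7246

Lv0 = (18.00000, 9.00000, 10.00000); divide by 18.00000 → v1 = (1.00000, 0.50000, 0.55556)
Lv1 = (7.61111, 5.22222, 5.11111); divide by 7.61111 → v2 = (1.00000, 0.68613, 0.67153)
Lv2 = (8.40146, 5.68613, 6.08759); divide by 8.40146 → v3 = (1.00000, 0.67680, 0.72459)
Requested entry of v3: 834/1151 = 0.7246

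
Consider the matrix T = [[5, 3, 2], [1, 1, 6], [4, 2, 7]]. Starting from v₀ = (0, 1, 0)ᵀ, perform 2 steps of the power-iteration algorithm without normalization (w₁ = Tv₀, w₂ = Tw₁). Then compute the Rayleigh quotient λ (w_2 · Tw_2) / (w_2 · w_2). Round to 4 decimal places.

w1 = Tv₀ = (5·0 + 3·1 + 2·0; 1·0 + 1·1 + 6·0; 4·0 + 2·1 + 7·0) = (3, 1, 2)
w2 = Tw1 = (5·3 + 3·1 + 2·2; 1·3 + 1·1 + 6·2; 4·3 + 2·1 + 7·2) = (22, 16, 28)
Tw2 = (214, 206, 316)
w2·Tw2 = 22·214 + 16·206 + 28·316 = 16852; w2·w2 = 22·22 + 16·16 + 28·28 = 1524
λ ≈ 16852/1524 = 11.0577

λ ≈ 11.0577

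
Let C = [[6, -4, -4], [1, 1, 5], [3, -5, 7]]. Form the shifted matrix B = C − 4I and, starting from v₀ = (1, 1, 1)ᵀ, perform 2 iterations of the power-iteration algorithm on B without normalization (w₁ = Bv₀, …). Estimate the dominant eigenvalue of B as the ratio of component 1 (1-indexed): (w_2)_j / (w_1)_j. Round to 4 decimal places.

B = C − 4I has rows (2, -4, -4); (1, -3, 5); (3, -5, 3)
w1 = Bv₀ = (2·1 + (-4)·1 + (-4)·1; 1·1 + (-3)·1 + 5·1; 3·1 + (-5)·1 + 3·1) = (-6, 3, 1)
w2 = Bw1 = (2·(-6) + (-4)·3 + (-4)·1; 1·(-6) + (-3)·3 + 5·1; 3·(-6) + (-5)·3 + 3·1) = (-28, -10, -30)
Ratio: -28/-6 = 4.6667

4.6667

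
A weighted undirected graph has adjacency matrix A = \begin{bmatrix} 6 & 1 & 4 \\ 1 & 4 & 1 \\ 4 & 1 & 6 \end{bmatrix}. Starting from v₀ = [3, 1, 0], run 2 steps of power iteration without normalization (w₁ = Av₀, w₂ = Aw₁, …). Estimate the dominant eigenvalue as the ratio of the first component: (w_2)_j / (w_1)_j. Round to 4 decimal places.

9.1053

w1 = Av₀ = (19, 7, 13)
w2 = Aw1 = (173, 60, 161)
Ratio at component: 173 / 19 = 9.1053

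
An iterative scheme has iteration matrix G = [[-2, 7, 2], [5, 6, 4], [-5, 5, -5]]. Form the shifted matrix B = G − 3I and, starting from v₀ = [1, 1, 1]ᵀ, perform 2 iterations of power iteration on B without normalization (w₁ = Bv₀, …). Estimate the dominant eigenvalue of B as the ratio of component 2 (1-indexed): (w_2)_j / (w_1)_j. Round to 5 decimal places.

B = G − 3I has rows (-5, 7, 2); (5, 3, 4); (-5, 5, -8)
w1 = Bv₀ = ((-5)·1 + 7·1 + 2·1; 5·1 + 3·1 + 4·1; (-5)·1 + 5·1 + (-8)·1) = (4, 12, -8)
w2 = Bw1 = ((-5)·4 + 7·12 + 2·(-8); 5·4 + 3·12 + 4·(-8); (-5)·4 + 5·12 + (-8)·(-8)) = (48, 24, 104)
Ratio: 24/12 = 2.00000

μ ≈ 2.00000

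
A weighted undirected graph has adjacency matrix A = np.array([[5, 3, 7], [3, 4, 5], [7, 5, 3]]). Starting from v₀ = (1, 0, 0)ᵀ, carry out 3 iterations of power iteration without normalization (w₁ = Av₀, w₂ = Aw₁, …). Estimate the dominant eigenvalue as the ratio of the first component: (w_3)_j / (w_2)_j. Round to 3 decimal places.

λ ≈ 13.229

w1 = Av₀ = (5·1 + 3·0 + 7·0; 3·1 + 4·0 + 5·0; 7·1 + 5·0 + 3·0) = (5, 3, 7)
w2 = Aw1 = (5·5 + 3·3 + 7·7; 3·5 + 4·3 + 5·7; 7·5 + 5·3 + 3·7) = (83, 62, 71)
w3 = Aw2 = (1098, 852, 1104)
Ratio at component: 1098 / 83 = 13.229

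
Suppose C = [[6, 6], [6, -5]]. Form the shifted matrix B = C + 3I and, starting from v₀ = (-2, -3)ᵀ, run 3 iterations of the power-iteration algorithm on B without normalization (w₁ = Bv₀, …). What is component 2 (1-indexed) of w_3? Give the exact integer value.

B = C + 3I has rows (9, 6); (6, -2)
w1 = Bv₀ = (9·(-2) + 6·(-3); 6·(-2) + (-2)·(-3)) = (-36, -6)
w2 = Bw1 = (9·(-36) + 6·(-6); 6·(-36) + (-2)·(-6)) = (-360, -204)
w3 = Bw2 = (-4464, -1752)
Requested component of w3: -1752

-1752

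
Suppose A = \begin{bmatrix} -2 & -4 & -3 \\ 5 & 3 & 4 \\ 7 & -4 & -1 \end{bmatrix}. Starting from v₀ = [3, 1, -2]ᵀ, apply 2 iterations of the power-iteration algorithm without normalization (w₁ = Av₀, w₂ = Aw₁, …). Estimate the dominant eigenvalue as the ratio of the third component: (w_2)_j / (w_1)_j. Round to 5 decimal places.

λ ≈ -4.57895

w1 = Av₀ = ((-2)·3 + (-4)·1 + (-3)·(-2); 5·3 + 3·1 + 4·(-2); 7·3 + (-4)·1 + (-1)·(-2)) = (-4, 10, 19)
w2 = Aw1 = ((-2)·(-4) + (-4)·10 + (-3)·19; 5·(-4) + 3·10 + 4·19; 7·(-4) + (-4)·10 + (-1)·19) = (-89, 86, -87)
Ratio at component: -87 / 19 = -4.57895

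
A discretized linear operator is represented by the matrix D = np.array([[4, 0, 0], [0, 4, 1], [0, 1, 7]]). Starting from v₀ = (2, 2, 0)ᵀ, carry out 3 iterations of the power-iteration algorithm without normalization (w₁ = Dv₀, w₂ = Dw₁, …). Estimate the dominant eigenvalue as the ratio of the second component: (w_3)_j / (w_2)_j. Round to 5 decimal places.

4.64706

w1 = Dv₀ = (8, 8, 2)
w2 = Dw1 = (32, 34, 22)
w3 = Dw2 = (128, 158, 188)
Ratio at component: 158 / 34 = 4.64706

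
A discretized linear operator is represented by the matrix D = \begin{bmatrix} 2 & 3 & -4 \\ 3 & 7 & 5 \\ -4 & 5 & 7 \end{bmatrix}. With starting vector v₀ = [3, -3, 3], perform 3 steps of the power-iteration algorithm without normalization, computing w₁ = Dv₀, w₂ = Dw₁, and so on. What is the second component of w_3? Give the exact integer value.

-204

w1 = Dv₀ = (-15, 3, -6)
w2 = Dw1 = (3, -54, 33)
w3 = Dw2 = (-288, -204, -51)
The requested component of w3 is -204.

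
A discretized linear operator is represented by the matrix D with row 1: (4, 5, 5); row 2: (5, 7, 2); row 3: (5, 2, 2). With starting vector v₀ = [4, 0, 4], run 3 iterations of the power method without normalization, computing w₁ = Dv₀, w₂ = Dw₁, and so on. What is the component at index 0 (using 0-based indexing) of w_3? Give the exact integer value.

w1 = Dv₀ = (4·4 + 5·0 + 5·4; 5·4 + 7·0 + 2·4; 5·4 + 2·0 + 2·4) = (36, 28, 28)
w2 = Dw1 = (4·36 + 5·28 + 5·28; 5·36 + 7·28 + 2·28; 5·36 + 2·28 + 2·28) = (424, 432, 292)
w3 = Dw2 = (5316, 5728, 3568)
The requested component of w3 is 5316.

5316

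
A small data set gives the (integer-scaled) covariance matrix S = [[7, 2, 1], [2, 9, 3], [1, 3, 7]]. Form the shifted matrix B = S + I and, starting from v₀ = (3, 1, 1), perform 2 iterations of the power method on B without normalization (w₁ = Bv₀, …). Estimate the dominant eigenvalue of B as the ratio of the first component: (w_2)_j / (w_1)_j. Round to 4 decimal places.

μ ≈ 9.9259

B = S + I has rows (8, 2, 1); (2, 10, 3); (1, 3, 8)
w1 = Bv₀ = (27, 19, 14)
w2 = Bw1 = (268, 286, 196)
Ratio: 268/27 = 9.9259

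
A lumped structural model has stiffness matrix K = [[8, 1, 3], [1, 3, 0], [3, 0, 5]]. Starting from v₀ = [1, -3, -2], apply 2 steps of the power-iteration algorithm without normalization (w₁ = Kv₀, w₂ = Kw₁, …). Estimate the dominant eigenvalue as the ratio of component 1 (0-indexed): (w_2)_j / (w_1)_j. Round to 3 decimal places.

w1 = Kv₀ = (-1, -8, -7)
w2 = Kw1 = (-37, -25, -38)
Ratio at component: -25 / -8 = 3.125

3.125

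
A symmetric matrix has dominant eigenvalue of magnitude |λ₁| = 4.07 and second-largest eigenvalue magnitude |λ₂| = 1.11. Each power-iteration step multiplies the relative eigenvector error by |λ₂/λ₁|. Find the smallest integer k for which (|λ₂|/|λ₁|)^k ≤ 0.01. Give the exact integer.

4

|λ₂/λ₁| = 1.11/4.07 = 0.27273
Need k ≥ ln(0.01) / ln(0.27273) = -4.6052 / -1.2993 ≈ 3.544
Smallest integer k satisfying the bound: 4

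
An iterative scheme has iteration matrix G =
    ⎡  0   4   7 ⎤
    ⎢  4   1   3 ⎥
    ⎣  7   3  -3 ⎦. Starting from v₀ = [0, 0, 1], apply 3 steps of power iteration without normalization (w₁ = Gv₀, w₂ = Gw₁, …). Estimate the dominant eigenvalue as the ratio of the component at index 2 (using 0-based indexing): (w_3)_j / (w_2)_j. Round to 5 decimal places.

-2.95522

w1 = Gv₀ = (0·0 + 4·0 + 7·1; 4·0 + 1·0 + 3·1; 7·0 + 3·0 + (-3)·1) = (7, 3, -3)
w2 = Gw1 = (0·7 + 4·3 + 7·(-3); 4·7 + 1·3 + 3·(-3); 7·7 + 3·3 + (-3)·(-3)) = (-9, 22, 67)
w3 = Gw2 = (557, 187, -198)
Ratio at component: -198 / 67 = -2.95522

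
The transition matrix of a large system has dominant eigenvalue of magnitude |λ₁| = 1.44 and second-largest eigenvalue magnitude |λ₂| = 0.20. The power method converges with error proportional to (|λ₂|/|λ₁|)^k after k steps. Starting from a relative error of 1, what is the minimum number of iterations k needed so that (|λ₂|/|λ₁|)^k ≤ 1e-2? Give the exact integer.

|λ₂/λ₁| = 0.20/1.44 = 0.13889
Need k ≥ ln(1e-2) / ln(0.13889) = -4.6052 / -1.9741 ≈ 2.333
Smallest integer k satisfying the bound: 3

3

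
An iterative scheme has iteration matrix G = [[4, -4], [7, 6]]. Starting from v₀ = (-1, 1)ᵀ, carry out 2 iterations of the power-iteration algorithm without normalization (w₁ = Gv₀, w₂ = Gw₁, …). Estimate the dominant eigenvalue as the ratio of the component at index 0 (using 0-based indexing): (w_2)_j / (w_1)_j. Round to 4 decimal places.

w1 = Gv₀ = (-8, -1)
w2 = Gw1 = (-28, -62)
Ratio at component: -28 / -8 = 3.5000

3.5000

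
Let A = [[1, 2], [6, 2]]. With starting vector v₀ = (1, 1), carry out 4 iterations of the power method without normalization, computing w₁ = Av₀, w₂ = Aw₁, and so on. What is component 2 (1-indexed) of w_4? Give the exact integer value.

w1 = Av₀ = (3, 8)
w2 = Aw1 = (19, 34)
w3 = Aw2 = (87, 182)
w4 = Aw3 = (451, 886)
The requested component of w4 is 886.

886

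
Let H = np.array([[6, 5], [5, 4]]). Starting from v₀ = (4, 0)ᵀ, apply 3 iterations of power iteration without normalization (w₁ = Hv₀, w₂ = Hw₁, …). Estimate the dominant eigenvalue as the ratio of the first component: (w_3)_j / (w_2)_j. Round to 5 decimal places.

w1 = Hv₀ = (24, 20)
w2 = Hw1 = (244, 200)
w3 = Hw2 = (2464, 2020)
Ratio at component: 2464 / 244 = 10.09836

10.09836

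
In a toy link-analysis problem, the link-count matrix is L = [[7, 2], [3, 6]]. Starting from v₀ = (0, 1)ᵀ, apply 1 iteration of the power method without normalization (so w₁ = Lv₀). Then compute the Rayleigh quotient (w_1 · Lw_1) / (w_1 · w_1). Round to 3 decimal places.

7.600

w1 = Lv₀ = (2, 6)
Lw1 = (26, 42)
w1·Lw1 = 2·26 + 6·42 = 304; w1·w1 = 2·2 + 6·6 = 40
λ ≈ 304/40 = 7.600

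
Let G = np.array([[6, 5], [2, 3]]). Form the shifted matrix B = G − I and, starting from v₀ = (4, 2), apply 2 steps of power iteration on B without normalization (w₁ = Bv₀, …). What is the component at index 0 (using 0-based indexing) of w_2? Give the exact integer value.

B = G − I has rows (5, 5); (2, 2)
w1 = Bv₀ = (30, 12)
w2 = Bw1 = (210, 84)
Requested component of w2: 210

210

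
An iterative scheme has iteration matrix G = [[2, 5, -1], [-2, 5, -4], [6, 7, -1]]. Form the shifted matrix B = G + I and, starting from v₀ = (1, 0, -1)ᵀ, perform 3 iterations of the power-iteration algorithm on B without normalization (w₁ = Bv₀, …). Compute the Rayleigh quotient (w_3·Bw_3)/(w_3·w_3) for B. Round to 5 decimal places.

7.03553

B = G + I has rows (3, 5, -1); (-2, 6, -4); (6, 7, 0)
w1 = Bv₀ = (3·1 + 5·0 + (-1)·(-1); (-2)·1 + 6·0 + (-4)·(-1); 6·1 + 7·0 + 0·(-1)) = (4, 2, 6)
w2 = Bw1 = (3·4 + 5·2 + (-1)·6; (-2)·4 + 6·2 + (-4)·6; 6·4 + 7·2 + 0·6) = (16, -20, 38)
w3 = Bw2 = (-90, -304, -44)
Bw3 = (-1746, -1468, -2668)
w3·Bw3 = 720804; w3·w3 = 102452; μ ≈ 720804/102452 = 7.03553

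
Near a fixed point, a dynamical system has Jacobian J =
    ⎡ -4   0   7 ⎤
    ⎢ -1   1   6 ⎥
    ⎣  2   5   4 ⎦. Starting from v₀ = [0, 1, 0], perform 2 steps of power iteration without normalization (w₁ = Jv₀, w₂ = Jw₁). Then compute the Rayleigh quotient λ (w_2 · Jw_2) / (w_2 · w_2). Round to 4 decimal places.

w1 = Jv₀ = ((-4)·0 + 0·1 + 7·0; (-1)·0 + 1·1 + 6·0; 2·0 + 5·1 + 4·0) = (0, 1, 5)
w2 = Jw1 = ((-4)·0 + 0·1 + 7·5; (-1)·0 + 1·1 + 6·5; 2·0 + 5·1 + 4·5) = (35, 31, 25)
Jw2 = (35, 146, 325)
w2·Jw2 = 35·35 + 31·146 + 25·325 = 13876; w2·w2 = 35·35 + 31·31 + 25·25 = 2811
λ ≈ 13876/2811 = 4.9363

4.9363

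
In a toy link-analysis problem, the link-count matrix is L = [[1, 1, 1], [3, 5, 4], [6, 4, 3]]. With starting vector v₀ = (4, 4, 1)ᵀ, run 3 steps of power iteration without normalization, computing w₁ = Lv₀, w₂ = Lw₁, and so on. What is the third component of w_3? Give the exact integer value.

3025

w1 = Lv₀ = (1·4 + 1·4 + 1·1; 3·4 + 5·4 + 4·1; 6·4 + 4·4 + 3·1) = (9, 36, 43)
w2 = Lw1 = (1·9 + 1·36 + 1·43; 3·9 + 5·36 + 4·43; 6·9 + 4·36 + 3·43) = (88, 379, 327)
w3 = Lw2 = (794, 3467, 3025)
The requested component of w3 is 3025.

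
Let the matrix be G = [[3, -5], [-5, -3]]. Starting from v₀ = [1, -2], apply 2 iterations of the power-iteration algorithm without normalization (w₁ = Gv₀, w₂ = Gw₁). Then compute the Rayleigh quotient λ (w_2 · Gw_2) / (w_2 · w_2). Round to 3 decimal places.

λ ≈ 2.200

w1 = Gv₀ = (13, 1)
w2 = Gw1 = (34, -68)
Gw2 = (442, 34)
w2·Gw2 = 34·442 + (-68)·34 = 12716; w2·w2 = 34·34 + (-68)·(-68) = 5780
λ ≈ 12716/5780 = 2.200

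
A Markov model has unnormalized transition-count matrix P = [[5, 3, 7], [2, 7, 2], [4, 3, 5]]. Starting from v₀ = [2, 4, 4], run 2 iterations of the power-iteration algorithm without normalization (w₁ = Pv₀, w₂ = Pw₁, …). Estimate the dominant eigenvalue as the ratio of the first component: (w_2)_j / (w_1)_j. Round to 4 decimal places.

λ ≈ 13.0000

w1 = Pv₀ = (5·2 + 3·4 + 7·4; 2·2 + 7·4 + 2·4; 4·2 + 3·4 + 5·4) = (50, 40, 40)
w2 = Pw1 = (5·50 + 3·40 + 7·40; 2·50 + 7·40 + 2·40; 4·50 + 3·40 + 5·40) = (650, 460, 520)
Ratio at component: 650 / 50 = 13.0000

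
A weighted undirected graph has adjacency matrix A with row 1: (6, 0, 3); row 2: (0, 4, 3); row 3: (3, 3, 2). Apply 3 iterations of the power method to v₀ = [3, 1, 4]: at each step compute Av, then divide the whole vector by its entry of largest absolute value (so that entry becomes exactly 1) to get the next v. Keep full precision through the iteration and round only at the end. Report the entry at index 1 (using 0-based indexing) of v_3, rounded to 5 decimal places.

Av0 = (30.000000, 16.000000, 20.000000); divide by 30.000000 → v1 = (1.000000, 0.533333, 0.666667)
Av1 = (8.000000, 4.133333, 5.933333); divide by 8.000000 → v2 = (1.000000, 0.516667, 0.741667)
Av2 = (8.225000, 4.291667, 6.033333); divide by 8.225000 → v3 = (1.000000, 0.521783, 0.733536)
Requested entry of v3: 1030/1974 = 0.52178

0.52178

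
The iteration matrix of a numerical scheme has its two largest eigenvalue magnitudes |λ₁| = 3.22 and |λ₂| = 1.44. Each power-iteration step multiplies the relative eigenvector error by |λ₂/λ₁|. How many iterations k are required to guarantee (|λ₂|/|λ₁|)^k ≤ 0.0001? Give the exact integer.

12

|λ₂/λ₁| = 1.44/3.22 = 0.44720
Need k ≥ ln(0.0001) / ln(0.44720) = -9.2103 / -0.8047 ≈ 11.445
Smallest integer k satisfying the bound: 12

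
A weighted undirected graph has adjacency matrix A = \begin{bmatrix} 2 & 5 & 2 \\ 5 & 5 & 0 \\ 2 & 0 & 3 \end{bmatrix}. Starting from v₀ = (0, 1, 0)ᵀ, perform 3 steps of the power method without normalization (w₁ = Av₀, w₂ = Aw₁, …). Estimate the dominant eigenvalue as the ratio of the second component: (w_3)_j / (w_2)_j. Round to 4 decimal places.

λ ≈ 8.5000

w1 = Av₀ = (2·0 + 5·1 + 2·0; 5·0 + 5·1 + 0·0; 2·0 + 0·1 + 3·0) = (5, 5, 0)
w2 = Aw1 = (2·5 + 5·5 + 2·0; 5·5 + 5·5 + 0·0; 2·5 + 0·5 + 3·0) = (35, 50, 10)
w3 = Aw2 = (340, 425, 100)
Ratio at component: 425 / 50 = 8.5000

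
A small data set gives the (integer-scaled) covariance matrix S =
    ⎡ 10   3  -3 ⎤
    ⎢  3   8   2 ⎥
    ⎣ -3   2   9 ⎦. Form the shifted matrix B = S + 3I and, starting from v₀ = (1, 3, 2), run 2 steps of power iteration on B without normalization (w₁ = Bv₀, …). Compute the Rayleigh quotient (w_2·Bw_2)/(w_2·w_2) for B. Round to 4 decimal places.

B = S + 3I has rows (13, 3, -3); (3, 11, 2); (-3, 2, 12)
w1 = Bv₀ = (16, 40, 27)
w2 = Bw1 = (247, 542, 356)
Bw2 = (3769, 7415, 4615)
w2·Bw2 = 6592813; w2·w2 = 481509; μ ≈ 6592813/481509 = 13.6920

μ ≈ 13.6920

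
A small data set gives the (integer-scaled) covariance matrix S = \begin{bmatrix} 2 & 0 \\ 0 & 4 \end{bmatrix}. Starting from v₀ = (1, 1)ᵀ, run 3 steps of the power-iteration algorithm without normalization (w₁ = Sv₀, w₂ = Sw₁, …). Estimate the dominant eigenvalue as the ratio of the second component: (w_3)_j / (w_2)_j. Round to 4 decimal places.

w1 = Sv₀ = (2, 4)
w2 = Sw1 = (4, 16)
w3 = Sw2 = (8, 64)
Ratio at component: 64 / 16 = 4.0000

4.0000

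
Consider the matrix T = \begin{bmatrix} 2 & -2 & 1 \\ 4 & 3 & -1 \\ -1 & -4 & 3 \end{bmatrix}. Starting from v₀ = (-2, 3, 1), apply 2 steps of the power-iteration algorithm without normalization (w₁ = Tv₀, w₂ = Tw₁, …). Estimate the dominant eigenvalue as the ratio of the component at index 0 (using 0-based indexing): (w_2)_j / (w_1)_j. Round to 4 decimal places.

w1 = Tv₀ = (-9, 0, -7)
w2 = Tw1 = (-25, -29, -12)
Ratio at component: -25 / -9 = 2.7778

λ ≈ 2.7778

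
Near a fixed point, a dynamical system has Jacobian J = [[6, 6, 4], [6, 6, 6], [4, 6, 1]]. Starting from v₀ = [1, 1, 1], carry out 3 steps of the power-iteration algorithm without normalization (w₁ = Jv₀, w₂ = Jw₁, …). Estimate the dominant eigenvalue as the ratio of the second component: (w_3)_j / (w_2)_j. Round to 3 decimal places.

15.578

w1 = Jv₀ = (6·1 + 6·1 + 4·1; 6·1 + 6·1 + 6·1; 4·1 + 6·1 + 1·1) = (16, 18, 11)
w2 = Jw1 = (6·16 + 6·18 + 4·11; 6·16 + 6·18 + 6·11; 4·16 + 6·18 + 1·11) = (248, 270, 183)
w3 = Jw2 = (3840, 4206, 2795)
Ratio at component: 4206 / 270 = 15.578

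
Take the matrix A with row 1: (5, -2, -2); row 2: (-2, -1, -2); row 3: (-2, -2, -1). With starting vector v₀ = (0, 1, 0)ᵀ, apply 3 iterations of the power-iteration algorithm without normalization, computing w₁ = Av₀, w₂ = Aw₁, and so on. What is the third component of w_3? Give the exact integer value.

-18

w1 = Av₀ = (5·0 + (-2)·1 + (-2)·0; (-2)·0 + (-1)·1 + (-2)·0; (-2)·0 + (-2)·1 + (-1)·0) = (-2, -1, -2)
w2 = Aw1 = (5·(-2) + (-2)·(-1) + (-2)·(-2); (-2)·(-2) + (-1)·(-1) + (-2)·(-2); (-2)·(-2) + (-2)·(-1) + (-1)·(-2)) = (-4, 9, 8)
w3 = Aw2 = (-54, -17, -18)
The requested component of w3 is -18.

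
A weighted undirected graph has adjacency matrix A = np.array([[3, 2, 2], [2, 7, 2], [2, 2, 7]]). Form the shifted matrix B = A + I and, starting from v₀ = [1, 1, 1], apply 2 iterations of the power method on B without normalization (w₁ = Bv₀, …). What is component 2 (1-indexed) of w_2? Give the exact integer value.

136

B = A + I has rows (4, 2, 2); (2, 8, 2); (2, 2, 8)
w1 = Bv₀ = (8, 12, 12)
w2 = Bw1 = (80, 136, 136)
Requested component of w2: 136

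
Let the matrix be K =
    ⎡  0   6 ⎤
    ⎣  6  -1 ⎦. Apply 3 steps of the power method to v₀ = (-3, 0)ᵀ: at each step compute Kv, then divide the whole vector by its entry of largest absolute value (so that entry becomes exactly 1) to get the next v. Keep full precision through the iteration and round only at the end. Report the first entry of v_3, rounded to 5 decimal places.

Kv0 = (0.000000, -18.000000); divide by -18.000000 → v1 = (0.000000, 1.000000)
Kv1 = (6.000000, -1.000000); divide by 6.000000 → v2 = (1.000000, -0.166667)
Kv2 = (-1.000000, 6.166667); divide by 6.166667 → v3 = (-0.162162, 1.000000)
Requested entry of v3: 108/-666 = -0.16216

-0.16216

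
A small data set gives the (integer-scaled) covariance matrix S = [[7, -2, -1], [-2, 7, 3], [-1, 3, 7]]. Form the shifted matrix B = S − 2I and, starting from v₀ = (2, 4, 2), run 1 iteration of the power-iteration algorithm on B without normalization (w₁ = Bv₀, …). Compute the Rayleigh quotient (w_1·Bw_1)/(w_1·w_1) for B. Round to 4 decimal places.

7.9864

B = S − 2I has rows (5, -2, -1); (-2, 5, 3); (-1, 3, 5)
w1 = Bv₀ = (5·2 + (-2)·4 + (-1)·2; (-2)·2 + 5·4 + 3·2; (-1)·2 + 3·4 + 5·2) = (0, 22, 20)
Bw1 = (-64, 170, 166)
w1·Bw1 = 7060; w1·w1 = 884; μ ≈ 7060/884 = 7.9864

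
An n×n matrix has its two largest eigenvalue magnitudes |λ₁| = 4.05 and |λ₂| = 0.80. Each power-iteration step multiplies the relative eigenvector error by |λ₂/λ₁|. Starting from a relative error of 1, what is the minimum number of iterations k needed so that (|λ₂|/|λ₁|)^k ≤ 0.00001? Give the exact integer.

8

|λ₂/λ₁| = 0.80/4.05 = 0.19753
Need k ≥ ln(0.00001) / ln(0.19753) = -11.5129 / -1.6219 ≈ 7.099
Smallest integer k satisfying the bound: 8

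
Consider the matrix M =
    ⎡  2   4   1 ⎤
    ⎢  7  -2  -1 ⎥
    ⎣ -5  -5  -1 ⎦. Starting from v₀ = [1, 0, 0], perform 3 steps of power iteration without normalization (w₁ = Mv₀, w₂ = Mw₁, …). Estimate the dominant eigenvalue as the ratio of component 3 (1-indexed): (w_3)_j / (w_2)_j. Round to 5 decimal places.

w1 = Mv₀ = (2·1 + 4·0 + 1·0; 7·1 + (-2)·0 + (-1)·0; (-5)·1 + (-5)·0 + (-1)·0) = (2, 7, -5)
w2 = Mw1 = (2·2 + 4·7 + 1·(-5); 7·2 + (-2)·7 + (-1)·(-5); (-5)·2 + (-5)·7 + (-1)·(-5)) = (27, 5, -40)
w3 = Mw2 = (34, 219, -120)
Ratio at component: -120 / -40 = 3.00000

λ ≈ 3.00000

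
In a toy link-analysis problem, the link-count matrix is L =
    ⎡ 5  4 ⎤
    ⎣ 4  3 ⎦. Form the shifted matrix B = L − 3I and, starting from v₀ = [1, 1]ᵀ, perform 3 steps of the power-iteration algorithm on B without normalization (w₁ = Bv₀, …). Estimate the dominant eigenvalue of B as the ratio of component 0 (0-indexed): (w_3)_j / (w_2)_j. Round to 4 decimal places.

5.4286

B = L − 3I has rows (2, 4); (4, 0)
w1 = Bv₀ = (6, 4)
w2 = Bw1 = (28, 24)
w3 = Bw2 = (152, 112)
Ratio: 152/28 = 5.4286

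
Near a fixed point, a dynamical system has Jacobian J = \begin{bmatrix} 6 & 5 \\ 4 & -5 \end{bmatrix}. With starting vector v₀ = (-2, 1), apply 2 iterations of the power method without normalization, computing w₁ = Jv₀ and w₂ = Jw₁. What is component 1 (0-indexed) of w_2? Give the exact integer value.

37

w1 = Jv₀ = (6·(-2) + 5·1; 4·(-2) + (-5)·1) = (-7, -13)
w2 = Jw1 = (6·(-7) + 5·(-13); 4·(-7) + (-5)·(-13)) = (-107, 37)
The requested component of w2 is 37.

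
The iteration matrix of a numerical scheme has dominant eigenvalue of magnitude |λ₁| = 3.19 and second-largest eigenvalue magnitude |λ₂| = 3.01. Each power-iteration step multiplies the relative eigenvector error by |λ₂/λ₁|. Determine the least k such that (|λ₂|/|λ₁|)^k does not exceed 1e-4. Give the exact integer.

159

|λ₂/λ₁| = 3.01/3.19 = 0.94357
Need k ≥ ln(1e-4) / ln(0.94357) = -9.2103 / -0.0581 ≈ 158.578
Smallest integer k satisfying the bound: 159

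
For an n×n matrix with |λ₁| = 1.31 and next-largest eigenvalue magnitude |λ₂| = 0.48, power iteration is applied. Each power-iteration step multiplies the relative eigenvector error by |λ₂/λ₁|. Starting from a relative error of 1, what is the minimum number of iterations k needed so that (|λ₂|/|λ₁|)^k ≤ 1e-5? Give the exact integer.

|λ₂/λ₁| = 0.48/1.31 = 0.36641
Need k ≥ ln(1e-5) / ln(0.36641) = -11.5129 / -1.0040 ≈ 11.467
Smallest integer k satisfying the bound: 12

12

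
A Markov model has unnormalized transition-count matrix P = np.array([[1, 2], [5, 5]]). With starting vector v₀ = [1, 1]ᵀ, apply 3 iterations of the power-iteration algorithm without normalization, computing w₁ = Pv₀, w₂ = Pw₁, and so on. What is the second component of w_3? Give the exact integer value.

440

w1 = Pv₀ = (1·1 + 2·1; 5·1 + 5·1) = (3, 10)
w2 = Pw1 = (1·3 + 2·10; 5·3 + 5·10) = (23, 65)
w3 = Pw2 = (153, 440)
The requested component of w3 is 440.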